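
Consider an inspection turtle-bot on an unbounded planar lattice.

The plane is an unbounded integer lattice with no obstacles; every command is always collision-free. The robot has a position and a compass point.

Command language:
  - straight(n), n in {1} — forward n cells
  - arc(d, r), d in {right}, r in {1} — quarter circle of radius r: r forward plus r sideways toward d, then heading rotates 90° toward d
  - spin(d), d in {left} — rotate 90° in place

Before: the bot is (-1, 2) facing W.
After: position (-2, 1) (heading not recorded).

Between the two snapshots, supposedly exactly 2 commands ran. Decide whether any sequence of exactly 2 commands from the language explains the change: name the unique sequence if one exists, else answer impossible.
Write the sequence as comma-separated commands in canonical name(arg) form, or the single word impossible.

key: running arc(right, 1) before spin(left) would end elsewhere — order is forced
begin: (-1, 2) facing W
1. spin(left) → (-1, 2) facing S
2. arc(right, 1) → (-2, 1) facing W
uniquely the one of 9 2-step routes that fits.

spin(left), arc(right, 1)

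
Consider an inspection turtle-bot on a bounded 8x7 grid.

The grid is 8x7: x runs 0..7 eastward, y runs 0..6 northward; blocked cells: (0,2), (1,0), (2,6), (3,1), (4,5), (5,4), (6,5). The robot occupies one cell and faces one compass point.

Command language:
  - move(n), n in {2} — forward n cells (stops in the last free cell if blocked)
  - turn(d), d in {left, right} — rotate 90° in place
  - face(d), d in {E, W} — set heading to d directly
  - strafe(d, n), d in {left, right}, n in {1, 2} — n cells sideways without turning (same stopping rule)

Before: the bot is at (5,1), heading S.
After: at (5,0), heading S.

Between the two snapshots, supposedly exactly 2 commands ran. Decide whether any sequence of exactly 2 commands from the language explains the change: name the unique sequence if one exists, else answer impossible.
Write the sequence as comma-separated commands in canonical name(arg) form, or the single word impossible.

key: the first move(2) runs into the grid edge before its full distance
start: at (5,1), heading S
t=1 move(2) ⇒ at (5,0), heading S
t=2 move(2) ⇒ at (5,0), heading S
no other 2-command option fits: unique.

move(2), move(2)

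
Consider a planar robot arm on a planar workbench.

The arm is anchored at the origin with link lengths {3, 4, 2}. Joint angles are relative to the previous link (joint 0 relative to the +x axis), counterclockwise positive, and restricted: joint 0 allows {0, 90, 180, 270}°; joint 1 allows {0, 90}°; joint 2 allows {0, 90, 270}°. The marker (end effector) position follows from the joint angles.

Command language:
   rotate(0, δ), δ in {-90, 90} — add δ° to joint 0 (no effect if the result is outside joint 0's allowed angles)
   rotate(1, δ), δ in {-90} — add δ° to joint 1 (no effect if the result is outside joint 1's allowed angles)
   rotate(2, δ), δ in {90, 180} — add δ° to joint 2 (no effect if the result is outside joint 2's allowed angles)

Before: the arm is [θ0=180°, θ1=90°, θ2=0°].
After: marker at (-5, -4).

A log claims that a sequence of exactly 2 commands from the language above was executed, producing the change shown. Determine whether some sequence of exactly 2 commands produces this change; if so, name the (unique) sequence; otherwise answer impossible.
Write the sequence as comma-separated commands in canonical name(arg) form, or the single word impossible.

rotate(2, 90), rotate(2, 180)

key: order matters: swapping rotate(2, 90) and rotate(2, 180) lands elsewhere
start: [θ0=180°, θ1=90°, θ2=0°]
step 1 (rotate(2, 90)): [θ0=180°, θ1=90°, θ2=90°]
step 2 (rotate(2, 180)): [θ0=180°, θ1=90°, θ2=270°]
no other 2-command option fits: unique.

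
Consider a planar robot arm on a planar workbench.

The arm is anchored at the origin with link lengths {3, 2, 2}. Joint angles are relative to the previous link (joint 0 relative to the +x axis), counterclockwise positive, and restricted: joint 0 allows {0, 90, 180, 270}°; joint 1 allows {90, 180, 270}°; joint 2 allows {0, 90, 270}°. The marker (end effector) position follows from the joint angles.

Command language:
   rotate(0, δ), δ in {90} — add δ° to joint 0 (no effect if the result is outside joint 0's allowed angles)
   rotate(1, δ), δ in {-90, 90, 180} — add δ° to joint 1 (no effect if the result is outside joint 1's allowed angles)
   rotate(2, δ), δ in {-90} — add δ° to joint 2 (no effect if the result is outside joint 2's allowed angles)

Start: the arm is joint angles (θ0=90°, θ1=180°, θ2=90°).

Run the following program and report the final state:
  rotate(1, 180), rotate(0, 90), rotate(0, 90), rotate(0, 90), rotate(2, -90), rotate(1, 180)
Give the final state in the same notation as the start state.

joint angles (θ0=0°, θ1=180°, θ2=0°)

t0: joint angles (θ0=90°, θ1=180°, θ2=90°)
1. rotate(1, 180) → joint angles (θ0=90°, θ1=180°, θ2=90°)
2. rotate(0, 90) → joint angles (θ0=180°, θ1=180°, θ2=90°)
3. rotate(0, 90) → joint angles (θ0=270°, θ1=180°, θ2=90°)
4. rotate(0, 90) → joint angles (θ0=0°, θ1=180°, θ2=90°)
5. rotate(2, -90) → joint angles (θ0=0°, θ1=180°, θ2=0°)
6. rotate(1, 180) → joint angles (θ0=0°, θ1=180°, θ2=0°)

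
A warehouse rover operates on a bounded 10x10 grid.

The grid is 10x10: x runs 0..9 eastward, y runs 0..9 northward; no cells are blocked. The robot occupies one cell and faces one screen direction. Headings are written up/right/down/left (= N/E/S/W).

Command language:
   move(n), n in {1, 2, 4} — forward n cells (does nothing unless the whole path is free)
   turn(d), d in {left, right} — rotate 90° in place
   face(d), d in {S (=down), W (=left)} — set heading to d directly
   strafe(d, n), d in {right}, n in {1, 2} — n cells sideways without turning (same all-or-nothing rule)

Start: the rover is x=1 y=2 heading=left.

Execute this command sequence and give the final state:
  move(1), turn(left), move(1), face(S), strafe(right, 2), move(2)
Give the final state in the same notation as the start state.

t0: x=1 y=2 heading=left
t=1 move(1) ⇒ x=0 y=2 heading=left
t=2 turn(left) ⇒ x=0 y=2 heading=down
t=3 move(1) ⇒ x=0 y=1 heading=down
t=4 face(S) ⇒ x=0 y=1 heading=down
t=5 strafe(right, 2) ⇒ x=0 y=1 heading=down
t=6 move(2) ⇒ x=0 y=1 heading=down

x=0 y=1 heading=down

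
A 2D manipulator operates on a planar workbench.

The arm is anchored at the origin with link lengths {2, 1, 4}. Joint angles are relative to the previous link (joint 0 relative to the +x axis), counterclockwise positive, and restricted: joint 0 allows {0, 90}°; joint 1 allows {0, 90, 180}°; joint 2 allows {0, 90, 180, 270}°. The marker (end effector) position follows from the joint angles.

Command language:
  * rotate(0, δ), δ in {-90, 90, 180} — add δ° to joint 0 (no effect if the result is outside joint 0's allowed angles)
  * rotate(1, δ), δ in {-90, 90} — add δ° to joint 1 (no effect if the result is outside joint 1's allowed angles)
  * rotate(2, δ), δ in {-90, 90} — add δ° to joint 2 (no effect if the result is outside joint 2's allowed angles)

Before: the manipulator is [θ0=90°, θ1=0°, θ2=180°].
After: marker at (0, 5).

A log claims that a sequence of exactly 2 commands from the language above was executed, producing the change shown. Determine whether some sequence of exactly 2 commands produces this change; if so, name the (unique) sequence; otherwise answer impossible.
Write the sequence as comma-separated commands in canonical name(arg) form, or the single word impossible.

from: [θ0=90°, θ1=0°, θ2=180°]
1. rotate(1, 90) → [θ0=90°, θ1=90°, θ2=180°]
2. rotate(1, 90) → [θ0=90°, θ1=180°, θ2=180°]
no rival 2-sequence matches.

rotate(1, 90), rotate(1, 90)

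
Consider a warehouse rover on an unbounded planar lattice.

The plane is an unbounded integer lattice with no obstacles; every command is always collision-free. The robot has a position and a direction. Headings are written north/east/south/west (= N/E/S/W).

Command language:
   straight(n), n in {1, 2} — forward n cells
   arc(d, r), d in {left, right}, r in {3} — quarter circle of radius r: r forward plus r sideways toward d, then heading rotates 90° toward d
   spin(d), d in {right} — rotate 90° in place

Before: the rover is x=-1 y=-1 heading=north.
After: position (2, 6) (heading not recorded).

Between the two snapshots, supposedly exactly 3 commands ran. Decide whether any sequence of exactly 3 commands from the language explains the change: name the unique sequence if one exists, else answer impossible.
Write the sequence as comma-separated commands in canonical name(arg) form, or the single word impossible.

straight(2), straight(2), arc(right, 3)

key: order matters: swapping straight(2) and arc(right, 3) lands elsewhere
t0: x=-1 y=-1 heading=north
1. straight(2) → x=-1 y=1 heading=north
2. straight(2) → x=-1 y=3 heading=north
3. arc(right, 3) → x=2 y=6 heading=east
no rival 3-sequence matches.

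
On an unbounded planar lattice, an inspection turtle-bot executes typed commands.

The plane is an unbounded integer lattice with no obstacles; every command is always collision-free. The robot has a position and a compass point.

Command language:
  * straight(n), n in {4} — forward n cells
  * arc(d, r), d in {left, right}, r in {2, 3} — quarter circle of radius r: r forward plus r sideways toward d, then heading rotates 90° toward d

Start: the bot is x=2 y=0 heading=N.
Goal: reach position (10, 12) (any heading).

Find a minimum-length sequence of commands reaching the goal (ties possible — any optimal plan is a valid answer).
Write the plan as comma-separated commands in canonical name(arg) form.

from: x=2 y=0 heading=N
step 1 (arc(right, 3)): x=5 y=3 heading=E
step 2 (arc(left, 3)): x=8 y=6 heading=N
step 3 (straight(4)): x=8 y=10 heading=N
step 4 (arc(right, 2)): x=10 y=12 heading=E
minimal: 4 command(s), checked below 4.

arc(right, 3), arc(left, 3), straight(4), arc(right, 2)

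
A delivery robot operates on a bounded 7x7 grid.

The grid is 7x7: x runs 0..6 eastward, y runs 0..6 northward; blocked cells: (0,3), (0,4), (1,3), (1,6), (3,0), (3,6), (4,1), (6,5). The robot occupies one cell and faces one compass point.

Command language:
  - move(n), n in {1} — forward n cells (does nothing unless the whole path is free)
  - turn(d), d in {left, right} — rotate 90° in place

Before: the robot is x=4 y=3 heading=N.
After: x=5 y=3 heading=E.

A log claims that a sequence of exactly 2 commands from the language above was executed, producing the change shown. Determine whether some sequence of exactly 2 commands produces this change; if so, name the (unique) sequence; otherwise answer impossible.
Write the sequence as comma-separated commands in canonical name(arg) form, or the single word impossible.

key: running move(1) before turn(right) would end elsewhere — order is forced
t0: x=4 y=3 heading=N
t=1 turn(right) ⇒ x=4 y=3 heading=E
t=2 move(1) ⇒ x=5 y=3 heading=E
no rival 2-sequence matches.

turn(right), move(1)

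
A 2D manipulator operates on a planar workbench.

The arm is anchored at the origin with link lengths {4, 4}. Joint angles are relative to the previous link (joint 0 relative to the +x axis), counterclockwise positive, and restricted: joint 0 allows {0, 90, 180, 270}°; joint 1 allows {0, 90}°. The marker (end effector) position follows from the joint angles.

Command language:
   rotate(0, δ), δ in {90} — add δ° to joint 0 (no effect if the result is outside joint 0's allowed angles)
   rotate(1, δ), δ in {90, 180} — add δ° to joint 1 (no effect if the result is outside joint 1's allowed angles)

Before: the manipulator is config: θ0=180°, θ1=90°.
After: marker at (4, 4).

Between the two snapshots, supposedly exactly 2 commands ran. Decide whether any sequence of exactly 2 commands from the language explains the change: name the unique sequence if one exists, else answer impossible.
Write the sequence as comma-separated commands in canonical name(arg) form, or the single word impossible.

rotate(0, 90), rotate(0, 90)

start: config: θ0=180°, θ1=90°
t=1 rotate(0, 90) ⇒ config: θ0=270°, θ1=90°
t=2 rotate(0, 90) ⇒ config: θ0=0°, θ1=90°
no rival 2-sequence matches.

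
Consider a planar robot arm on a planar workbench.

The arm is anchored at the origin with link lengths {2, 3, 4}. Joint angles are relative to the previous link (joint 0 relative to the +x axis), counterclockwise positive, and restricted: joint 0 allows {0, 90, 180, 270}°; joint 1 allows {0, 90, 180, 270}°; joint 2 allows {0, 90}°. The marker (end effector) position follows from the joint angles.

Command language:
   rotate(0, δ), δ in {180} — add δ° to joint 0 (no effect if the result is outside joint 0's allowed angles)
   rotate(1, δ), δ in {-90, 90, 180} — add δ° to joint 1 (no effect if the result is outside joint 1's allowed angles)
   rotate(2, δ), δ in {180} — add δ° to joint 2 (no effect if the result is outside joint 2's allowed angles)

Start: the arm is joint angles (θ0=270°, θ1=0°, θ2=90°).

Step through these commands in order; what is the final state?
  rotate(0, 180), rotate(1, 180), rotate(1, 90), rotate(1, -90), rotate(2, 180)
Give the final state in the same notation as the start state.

joint angles (θ0=90°, θ1=180°, θ2=90°)

begin: joint angles (θ0=270°, θ1=0°, θ2=90°)
1. rotate(0, 180) → joint angles (θ0=90°, θ1=0°, θ2=90°)
2. rotate(1, 180) → joint angles (θ0=90°, θ1=180°, θ2=90°)
3. rotate(1, 90) → joint angles (θ0=90°, θ1=270°, θ2=90°)
4. rotate(1, -90) → joint angles (θ0=90°, θ1=180°, θ2=90°)
5. rotate(2, 180) → joint angles (θ0=90°, θ1=180°, θ2=90°)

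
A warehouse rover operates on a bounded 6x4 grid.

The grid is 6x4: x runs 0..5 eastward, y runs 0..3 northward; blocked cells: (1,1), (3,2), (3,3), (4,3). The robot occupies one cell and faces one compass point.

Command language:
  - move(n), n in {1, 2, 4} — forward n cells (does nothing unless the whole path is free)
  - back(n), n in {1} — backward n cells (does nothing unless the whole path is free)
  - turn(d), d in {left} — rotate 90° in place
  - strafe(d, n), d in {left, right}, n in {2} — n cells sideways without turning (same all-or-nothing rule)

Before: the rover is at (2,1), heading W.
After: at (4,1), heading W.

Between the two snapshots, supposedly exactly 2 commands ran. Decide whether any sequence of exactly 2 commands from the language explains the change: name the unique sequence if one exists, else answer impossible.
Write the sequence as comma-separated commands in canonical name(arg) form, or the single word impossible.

key: heading stays W — no command in the sequence turns
t0: at (2,1), heading W
step 1 (back(1)): at (3,1), heading W
step 2 (back(1)): at (4,1), heading W
no rival 2-sequence matches.

back(1), back(1)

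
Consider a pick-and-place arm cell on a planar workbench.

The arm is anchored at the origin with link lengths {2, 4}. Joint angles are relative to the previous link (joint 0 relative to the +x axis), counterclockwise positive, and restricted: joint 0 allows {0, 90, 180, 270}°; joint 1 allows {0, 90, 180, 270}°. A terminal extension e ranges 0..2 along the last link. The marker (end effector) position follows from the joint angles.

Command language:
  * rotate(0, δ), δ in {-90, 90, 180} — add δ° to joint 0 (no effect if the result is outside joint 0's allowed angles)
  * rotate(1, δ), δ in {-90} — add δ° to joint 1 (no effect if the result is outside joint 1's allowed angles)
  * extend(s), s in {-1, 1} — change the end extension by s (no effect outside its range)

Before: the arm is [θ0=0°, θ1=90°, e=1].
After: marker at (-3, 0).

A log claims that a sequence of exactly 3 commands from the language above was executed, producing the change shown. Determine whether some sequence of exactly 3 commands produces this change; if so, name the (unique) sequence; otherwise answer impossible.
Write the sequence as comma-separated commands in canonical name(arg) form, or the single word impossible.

rotate(1, -90), rotate(1, -90), rotate(1, -90)

from: [θ0=0°, θ1=90°, e=1]
1. rotate(1, -90) → [θ0=0°, θ1=0°, e=1]
2. rotate(1, -90) → [θ0=0°, θ1=270°, e=1]
3. rotate(1, -90) → [θ0=0°, θ1=180°, e=1]
uniquely the one of 216 3-step routes that fits.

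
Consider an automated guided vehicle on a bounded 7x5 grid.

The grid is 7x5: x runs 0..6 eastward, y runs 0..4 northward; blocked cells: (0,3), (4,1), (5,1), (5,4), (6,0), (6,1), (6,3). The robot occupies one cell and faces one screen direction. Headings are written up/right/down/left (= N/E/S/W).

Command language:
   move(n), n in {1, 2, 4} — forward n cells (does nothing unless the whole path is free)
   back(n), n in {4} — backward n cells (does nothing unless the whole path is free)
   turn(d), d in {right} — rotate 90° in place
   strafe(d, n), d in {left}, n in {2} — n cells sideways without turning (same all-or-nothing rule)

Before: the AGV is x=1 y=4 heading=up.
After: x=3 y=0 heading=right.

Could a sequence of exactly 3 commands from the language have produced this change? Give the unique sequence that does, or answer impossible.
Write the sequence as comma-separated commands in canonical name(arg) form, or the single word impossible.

key: running move(2) before back(4) would end elsewhere — order is forced
start: x=1 y=4 heading=up
step 1 (back(4)): x=1 y=0 heading=up
step 2 (turn(right)): x=1 y=0 heading=right
step 3 (move(2)): x=3 y=0 heading=right
no rival 3-sequence matches.

back(4), turn(right), move(2)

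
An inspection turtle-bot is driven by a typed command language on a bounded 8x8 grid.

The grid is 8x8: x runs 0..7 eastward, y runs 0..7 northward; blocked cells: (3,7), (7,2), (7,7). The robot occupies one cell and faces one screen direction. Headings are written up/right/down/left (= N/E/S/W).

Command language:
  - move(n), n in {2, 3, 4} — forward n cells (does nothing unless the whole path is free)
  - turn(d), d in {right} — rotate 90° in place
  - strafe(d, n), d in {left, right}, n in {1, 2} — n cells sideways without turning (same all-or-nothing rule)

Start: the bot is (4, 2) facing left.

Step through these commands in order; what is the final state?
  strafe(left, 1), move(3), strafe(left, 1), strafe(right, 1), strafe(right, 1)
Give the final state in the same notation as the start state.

(1, 2) facing left

begin: (4, 2) facing left
step 1 (strafe(left, 1)): (4, 1) facing left
step 2 (move(3)): (1, 1) facing left
step 3 (strafe(left, 1)): (1, 0) facing left
step 4 (strafe(right, 1)): (1, 1) facing left
step 5 (strafe(right, 1)): (1, 2) facing left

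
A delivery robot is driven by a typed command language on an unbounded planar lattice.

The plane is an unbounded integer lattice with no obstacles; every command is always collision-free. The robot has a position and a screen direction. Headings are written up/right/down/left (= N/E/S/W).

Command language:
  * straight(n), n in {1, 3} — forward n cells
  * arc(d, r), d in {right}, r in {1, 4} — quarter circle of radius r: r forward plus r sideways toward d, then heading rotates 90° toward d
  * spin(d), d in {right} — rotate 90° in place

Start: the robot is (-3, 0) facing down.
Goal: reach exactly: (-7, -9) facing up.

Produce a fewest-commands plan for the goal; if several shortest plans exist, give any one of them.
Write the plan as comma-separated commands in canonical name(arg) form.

straight(3), straight(3), arc(right, 4), spin(right), straight(1)

start: (-3, 0) facing down
t=1 straight(3) ⇒ (-3, -3) facing down
t=2 straight(3) ⇒ (-3, -6) facing down
t=3 arc(right, 4) ⇒ (-7, -10) facing left
t=4 spin(right) ⇒ (-7, -10) facing up
t=5 straight(1) ⇒ (-7, -9) facing up
no 4-step plan works, so 5 is optimal.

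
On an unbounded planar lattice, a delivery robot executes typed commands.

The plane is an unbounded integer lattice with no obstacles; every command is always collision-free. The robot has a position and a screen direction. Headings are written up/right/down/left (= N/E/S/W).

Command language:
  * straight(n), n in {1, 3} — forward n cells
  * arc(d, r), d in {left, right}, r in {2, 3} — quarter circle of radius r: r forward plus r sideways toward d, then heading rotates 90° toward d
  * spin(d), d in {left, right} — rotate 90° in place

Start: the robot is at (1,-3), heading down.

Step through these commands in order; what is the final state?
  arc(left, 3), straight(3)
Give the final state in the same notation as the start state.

from: at (1,-3), heading down
1. arc(left, 3) → at (4,-6), heading right
2. straight(3) → at (7,-6), heading right

at (7,-6), heading right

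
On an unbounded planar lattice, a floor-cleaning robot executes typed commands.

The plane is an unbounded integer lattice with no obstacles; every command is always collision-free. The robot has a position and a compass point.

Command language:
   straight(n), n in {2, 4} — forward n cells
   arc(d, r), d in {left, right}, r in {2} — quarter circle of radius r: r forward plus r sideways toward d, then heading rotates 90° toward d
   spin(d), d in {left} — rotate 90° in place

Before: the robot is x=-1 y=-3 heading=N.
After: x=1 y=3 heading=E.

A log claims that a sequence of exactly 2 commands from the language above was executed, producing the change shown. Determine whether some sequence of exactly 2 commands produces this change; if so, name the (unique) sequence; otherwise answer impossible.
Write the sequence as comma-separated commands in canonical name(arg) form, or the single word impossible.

key: order matters: swapping straight(4) and arc(right, 2) lands elsewhere
begin: x=-1 y=-3 heading=N
t=1 straight(4) ⇒ x=-1 y=1 heading=N
t=2 arc(right, 2) ⇒ x=1 y=3 heading=E
uniquely the one of 25 2-step routes that fits.

straight(4), arc(right, 2)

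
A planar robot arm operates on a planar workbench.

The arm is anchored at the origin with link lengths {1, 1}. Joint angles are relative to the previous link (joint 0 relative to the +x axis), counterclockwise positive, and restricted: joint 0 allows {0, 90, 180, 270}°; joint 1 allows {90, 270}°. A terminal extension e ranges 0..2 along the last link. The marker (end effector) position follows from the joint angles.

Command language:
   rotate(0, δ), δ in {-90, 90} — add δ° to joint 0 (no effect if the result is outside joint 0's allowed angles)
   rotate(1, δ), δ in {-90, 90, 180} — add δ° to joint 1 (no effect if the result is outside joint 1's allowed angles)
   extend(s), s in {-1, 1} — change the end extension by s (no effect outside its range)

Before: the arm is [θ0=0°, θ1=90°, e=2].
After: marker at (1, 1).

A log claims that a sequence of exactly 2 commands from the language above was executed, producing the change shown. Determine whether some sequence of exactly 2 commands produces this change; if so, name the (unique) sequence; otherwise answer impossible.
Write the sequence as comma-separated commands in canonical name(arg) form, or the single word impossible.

extend(-1), extend(-1)

initial: [θ0=0°, θ1=90°, e=2]
1. extend(-1) → [θ0=0°, θ1=90°, e=1]
2. extend(-1) → [θ0=0°, θ1=90°, e=0]
all 49 alternatives checked — unique.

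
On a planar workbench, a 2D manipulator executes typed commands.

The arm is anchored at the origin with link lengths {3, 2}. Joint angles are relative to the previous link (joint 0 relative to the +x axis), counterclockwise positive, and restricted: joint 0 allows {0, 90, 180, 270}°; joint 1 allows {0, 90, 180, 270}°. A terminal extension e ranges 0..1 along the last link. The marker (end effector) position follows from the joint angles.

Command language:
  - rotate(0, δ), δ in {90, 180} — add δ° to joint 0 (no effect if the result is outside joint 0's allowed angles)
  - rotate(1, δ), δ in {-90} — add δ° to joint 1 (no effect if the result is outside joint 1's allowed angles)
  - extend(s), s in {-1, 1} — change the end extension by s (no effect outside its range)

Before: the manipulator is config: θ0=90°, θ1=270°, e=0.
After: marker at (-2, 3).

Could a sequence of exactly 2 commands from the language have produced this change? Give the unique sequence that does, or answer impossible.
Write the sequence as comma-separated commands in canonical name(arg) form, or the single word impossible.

from: config: θ0=90°, θ1=270°, e=0
[1] after rotate(1, -90): config: θ0=90°, θ1=180°, e=0
[2] after rotate(1, -90): config: θ0=90°, θ1=90°, e=0
no other 2-command option fits: unique.

rotate(1, -90), rotate(1, -90)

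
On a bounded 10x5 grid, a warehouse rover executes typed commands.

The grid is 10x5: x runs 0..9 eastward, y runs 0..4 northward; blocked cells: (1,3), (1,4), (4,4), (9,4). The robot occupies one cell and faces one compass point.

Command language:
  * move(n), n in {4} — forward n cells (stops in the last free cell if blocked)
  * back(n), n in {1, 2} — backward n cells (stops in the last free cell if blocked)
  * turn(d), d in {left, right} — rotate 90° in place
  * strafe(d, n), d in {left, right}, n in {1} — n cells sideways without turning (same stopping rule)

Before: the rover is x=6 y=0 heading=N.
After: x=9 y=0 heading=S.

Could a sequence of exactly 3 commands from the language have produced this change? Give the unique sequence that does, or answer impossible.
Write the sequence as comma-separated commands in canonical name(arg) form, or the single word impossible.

key: move(4) runs into the grid edge before its full distance
from: x=6 y=0 heading=N
1. turn(right) → x=6 y=0 heading=E
2. move(4) → x=9 y=0 heading=E
3. turn(right) → x=9 y=0 heading=S
all 343 alternatives checked — unique.

turn(right), move(4), turn(right)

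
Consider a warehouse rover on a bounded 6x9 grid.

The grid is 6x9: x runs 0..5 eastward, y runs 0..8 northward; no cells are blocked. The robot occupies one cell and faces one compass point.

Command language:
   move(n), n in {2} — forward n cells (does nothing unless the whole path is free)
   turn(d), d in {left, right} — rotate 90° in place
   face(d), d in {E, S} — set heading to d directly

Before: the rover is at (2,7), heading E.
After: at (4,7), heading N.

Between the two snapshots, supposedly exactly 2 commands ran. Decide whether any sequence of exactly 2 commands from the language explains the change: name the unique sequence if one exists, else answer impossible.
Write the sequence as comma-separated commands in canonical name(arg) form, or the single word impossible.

move(2), turn(left)

key: order matters: swapping move(2) and turn(left) lands elsewhere
start: at (2,7), heading E
1. move(2) → at (4,7), heading E
2. turn(left) → at (4,7), heading N
all 25 alternatives checked — unique.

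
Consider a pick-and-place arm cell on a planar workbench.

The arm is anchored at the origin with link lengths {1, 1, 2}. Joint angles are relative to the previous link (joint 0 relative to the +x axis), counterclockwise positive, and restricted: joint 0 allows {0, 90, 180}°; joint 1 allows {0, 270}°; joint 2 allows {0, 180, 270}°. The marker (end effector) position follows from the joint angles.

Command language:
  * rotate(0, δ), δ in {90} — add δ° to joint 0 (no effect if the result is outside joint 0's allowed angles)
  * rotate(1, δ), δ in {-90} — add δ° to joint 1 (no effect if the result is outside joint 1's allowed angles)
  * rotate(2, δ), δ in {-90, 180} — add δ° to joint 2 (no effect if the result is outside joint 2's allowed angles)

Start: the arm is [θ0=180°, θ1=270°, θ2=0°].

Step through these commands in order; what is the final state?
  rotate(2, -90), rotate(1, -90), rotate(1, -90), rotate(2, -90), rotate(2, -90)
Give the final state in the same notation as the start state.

[θ0=180°, θ1=270°, θ2=180°]

from: [θ0=180°, θ1=270°, θ2=0°]
[1] after rotate(2, -90): [θ0=180°, θ1=270°, θ2=270°]
[2] after rotate(1, -90): [θ0=180°, θ1=270°, θ2=270°]
[3] after rotate(1, -90): [θ0=180°, θ1=270°, θ2=270°]
[4] after rotate(2, -90): [θ0=180°, θ1=270°, θ2=180°]
[5] after rotate(2, -90): [θ0=180°, θ1=270°, θ2=180°]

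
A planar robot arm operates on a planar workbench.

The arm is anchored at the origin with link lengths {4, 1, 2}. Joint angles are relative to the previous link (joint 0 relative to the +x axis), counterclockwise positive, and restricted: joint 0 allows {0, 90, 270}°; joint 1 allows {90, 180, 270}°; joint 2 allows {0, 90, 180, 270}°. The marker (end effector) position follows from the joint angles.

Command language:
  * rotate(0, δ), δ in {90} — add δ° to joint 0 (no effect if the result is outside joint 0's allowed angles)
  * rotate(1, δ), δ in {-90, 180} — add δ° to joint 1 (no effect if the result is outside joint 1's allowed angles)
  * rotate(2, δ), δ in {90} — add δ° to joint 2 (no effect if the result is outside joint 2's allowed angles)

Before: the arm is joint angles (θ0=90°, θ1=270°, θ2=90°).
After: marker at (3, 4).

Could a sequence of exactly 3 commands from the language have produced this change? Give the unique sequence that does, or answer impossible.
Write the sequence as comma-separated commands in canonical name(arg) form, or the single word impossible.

begin: joint angles (θ0=90°, θ1=270°, θ2=90°)
step 1 (rotate(2, 90)): joint angles (θ0=90°, θ1=270°, θ2=180°)
step 2 (rotate(2, 90)): joint angles (θ0=90°, θ1=270°, θ2=270°)
step 3 (rotate(2, 90)): joint angles (θ0=90°, θ1=270°, θ2=0°)
no rival 3-sequence matches.

rotate(2, 90), rotate(2, 90), rotate(2, 90)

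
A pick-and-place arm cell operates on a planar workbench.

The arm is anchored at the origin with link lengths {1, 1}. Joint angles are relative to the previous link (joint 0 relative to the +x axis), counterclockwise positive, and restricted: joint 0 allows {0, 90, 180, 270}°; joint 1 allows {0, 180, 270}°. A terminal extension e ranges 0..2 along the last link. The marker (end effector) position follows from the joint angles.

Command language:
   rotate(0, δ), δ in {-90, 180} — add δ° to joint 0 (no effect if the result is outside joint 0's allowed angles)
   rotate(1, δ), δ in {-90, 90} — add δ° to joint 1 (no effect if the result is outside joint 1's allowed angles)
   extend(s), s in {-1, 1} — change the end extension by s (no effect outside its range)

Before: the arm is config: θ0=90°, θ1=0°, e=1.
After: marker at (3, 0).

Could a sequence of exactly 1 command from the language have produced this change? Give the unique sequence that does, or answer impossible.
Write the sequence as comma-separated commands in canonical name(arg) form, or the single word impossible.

start: config: θ0=90°, θ1=0°, e=1
[1] after rotate(0, -90): config: θ0=0°, θ1=0°, e=1
all 6 alternatives checked — unique.

rotate(0, -90)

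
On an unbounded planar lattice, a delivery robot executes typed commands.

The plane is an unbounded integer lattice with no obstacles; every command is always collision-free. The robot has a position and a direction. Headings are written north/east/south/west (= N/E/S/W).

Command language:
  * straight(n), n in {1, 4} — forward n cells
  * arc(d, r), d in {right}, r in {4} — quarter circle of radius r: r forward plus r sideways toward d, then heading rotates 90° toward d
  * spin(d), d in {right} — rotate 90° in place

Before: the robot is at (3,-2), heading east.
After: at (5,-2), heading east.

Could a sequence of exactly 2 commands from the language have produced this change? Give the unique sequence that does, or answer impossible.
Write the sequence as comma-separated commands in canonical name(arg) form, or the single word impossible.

key: heading stays E — no command in the sequence turns
initial: at (3,-2), heading east
t=1 straight(1) ⇒ at (4,-2), heading east
t=2 straight(1) ⇒ at (5,-2), heading east
no other 2-command option fits: unique.

straight(1), straight(1)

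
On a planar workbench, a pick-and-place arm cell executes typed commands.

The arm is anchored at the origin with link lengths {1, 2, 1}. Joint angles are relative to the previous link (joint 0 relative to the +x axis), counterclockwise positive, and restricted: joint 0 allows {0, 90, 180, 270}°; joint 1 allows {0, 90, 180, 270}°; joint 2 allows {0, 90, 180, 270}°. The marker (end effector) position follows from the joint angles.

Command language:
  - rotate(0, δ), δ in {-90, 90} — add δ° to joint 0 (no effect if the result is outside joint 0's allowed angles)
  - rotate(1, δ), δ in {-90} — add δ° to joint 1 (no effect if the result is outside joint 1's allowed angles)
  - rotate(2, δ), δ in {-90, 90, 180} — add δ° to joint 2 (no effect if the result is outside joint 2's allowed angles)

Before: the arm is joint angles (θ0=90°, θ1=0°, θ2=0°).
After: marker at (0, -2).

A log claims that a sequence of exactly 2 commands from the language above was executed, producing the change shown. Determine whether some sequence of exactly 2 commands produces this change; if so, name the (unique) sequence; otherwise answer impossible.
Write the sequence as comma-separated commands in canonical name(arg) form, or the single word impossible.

rotate(1, -90), rotate(1, -90)

from: joint angles (θ0=90°, θ1=0°, θ2=0°)
[1] after rotate(1, -90): joint angles (θ0=90°, θ1=270°, θ2=0°)
[2] after rotate(1, -90): joint angles (θ0=90°, θ1=180°, θ2=0°)
all 36 alternatives checked — unique.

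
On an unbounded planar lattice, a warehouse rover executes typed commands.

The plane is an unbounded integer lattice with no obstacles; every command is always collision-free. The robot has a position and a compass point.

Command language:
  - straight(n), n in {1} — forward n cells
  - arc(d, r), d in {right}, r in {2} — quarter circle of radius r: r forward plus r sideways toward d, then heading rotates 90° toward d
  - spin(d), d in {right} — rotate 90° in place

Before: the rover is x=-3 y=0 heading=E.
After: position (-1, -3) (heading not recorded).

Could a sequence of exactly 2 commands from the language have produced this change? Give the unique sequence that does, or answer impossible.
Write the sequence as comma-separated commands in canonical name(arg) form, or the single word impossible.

arc(right, 2), straight(1)

key: order matters: swapping arc(right, 2) and straight(1) lands elsewhere
start: x=-3 y=0 heading=E
step 1 (arc(right, 2)): x=-1 y=-2 heading=S
step 2 (straight(1)): x=-1 y=-3 heading=S
no other 2-command option fits: unique.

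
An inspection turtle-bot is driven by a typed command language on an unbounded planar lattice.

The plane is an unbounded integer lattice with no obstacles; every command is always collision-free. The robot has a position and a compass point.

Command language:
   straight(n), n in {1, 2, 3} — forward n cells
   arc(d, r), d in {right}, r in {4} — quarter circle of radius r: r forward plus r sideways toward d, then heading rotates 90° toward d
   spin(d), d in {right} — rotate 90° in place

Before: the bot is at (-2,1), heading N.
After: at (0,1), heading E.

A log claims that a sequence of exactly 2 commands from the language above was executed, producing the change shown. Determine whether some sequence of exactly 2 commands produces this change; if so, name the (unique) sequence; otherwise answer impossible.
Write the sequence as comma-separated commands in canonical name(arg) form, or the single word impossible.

key: cell and facing (now E) both changed — the 2 commands mix motion and turning
begin: at (-2,1), heading N
[1] after spin(right): at (-2,1), heading E
[2] after straight(2): at (0,1), heading E
all 25 alternatives checked — unique.

spin(right), straight(2)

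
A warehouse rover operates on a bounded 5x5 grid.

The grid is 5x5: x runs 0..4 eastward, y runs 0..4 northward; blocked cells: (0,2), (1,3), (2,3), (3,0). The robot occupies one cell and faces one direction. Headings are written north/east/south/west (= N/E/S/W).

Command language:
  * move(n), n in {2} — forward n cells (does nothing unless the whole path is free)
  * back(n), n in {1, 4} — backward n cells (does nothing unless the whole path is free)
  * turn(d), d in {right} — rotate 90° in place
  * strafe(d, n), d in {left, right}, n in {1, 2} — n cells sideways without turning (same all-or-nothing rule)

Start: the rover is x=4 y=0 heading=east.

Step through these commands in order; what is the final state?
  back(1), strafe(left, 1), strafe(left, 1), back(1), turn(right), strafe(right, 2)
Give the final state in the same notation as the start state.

x=1 y=2 heading=south

initial: x=4 y=0 heading=east
[1] after back(1): x=4 y=0 heading=east
[2] after strafe(left, 1): x=4 y=1 heading=east
[3] after strafe(left, 1): x=4 y=2 heading=east
[4] after back(1): x=3 y=2 heading=east
[5] after turn(right): x=3 y=2 heading=south
[6] after strafe(right, 2): x=1 y=2 heading=south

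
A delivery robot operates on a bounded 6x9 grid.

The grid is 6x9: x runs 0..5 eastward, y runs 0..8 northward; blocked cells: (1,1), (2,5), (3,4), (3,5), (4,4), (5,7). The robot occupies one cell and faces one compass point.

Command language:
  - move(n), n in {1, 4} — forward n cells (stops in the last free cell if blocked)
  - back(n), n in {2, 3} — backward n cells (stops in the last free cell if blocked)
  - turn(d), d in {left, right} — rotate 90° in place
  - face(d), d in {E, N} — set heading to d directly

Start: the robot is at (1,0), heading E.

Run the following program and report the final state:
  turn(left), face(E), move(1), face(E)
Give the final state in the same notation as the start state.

initial: at (1,0), heading E
t=1 turn(left) ⇒ at (1,0), heading N
t=2 face(E) ⇒ at (1,0), heading E
t=3 move(1) ⇒ at (2,0), heading E
t=4 face(E) ⇒ at (2,0), heading E

at (2,0), heading E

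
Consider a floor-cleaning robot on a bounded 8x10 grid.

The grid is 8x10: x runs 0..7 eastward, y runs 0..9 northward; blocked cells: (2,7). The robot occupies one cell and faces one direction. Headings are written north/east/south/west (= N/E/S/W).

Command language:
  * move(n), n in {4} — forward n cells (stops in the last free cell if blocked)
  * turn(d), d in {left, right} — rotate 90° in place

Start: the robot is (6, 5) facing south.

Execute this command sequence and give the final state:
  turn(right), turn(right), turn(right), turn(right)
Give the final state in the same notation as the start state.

(6, 5) facing south

t0: (6, 5) facing south
step 1 (turn(right)): (6, 5) facing west
step 2 (turn(right)): (6, 5) facing north
step 3 (turn(right)): (6, 5) facing east
step 4 (turn(right)): (6, 5) facing south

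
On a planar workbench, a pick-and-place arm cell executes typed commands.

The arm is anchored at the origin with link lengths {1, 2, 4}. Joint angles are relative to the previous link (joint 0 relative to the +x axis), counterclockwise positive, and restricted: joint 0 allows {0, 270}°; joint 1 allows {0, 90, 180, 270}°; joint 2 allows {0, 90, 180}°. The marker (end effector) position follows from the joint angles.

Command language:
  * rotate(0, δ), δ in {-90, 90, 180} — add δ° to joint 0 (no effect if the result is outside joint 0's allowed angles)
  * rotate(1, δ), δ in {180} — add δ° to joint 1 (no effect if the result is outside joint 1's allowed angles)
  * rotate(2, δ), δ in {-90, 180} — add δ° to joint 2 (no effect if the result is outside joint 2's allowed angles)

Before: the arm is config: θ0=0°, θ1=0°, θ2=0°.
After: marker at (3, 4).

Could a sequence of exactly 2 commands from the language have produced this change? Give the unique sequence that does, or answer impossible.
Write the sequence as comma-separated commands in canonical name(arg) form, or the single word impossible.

key: running rotate(2, -90) before rotate(2, 180) would end elsewhere — order is forced
from: config: θ0=0°, θ1=0°, θ2=0°
t=1 rotate(2, 180) ⇒ config: θ0=0°, θ1=0°, θ2=180°
t=2 rotate(2, -90) ⇒ config: θ0=0°, θ1=0°, θ2=90°
no rival 2-sequence matches.

rotate(2, 180), rotate(2, -90)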